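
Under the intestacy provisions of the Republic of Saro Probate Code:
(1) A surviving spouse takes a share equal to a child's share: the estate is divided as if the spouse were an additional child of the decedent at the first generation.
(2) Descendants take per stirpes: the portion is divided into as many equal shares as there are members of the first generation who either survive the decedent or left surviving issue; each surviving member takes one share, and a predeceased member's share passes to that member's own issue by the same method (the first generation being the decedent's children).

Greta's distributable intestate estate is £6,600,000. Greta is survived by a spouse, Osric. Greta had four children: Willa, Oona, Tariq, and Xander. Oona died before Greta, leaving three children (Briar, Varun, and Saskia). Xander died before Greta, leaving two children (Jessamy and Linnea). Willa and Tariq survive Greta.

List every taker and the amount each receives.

Osric: £1,320,000; Willa: £1,320,000; Briar: £440,000; Varun: £440,000; Saskia: £440,000; Tariq: £1,320,000; Jessamy: £660,000; Linnea: £660,000

The spouse counts as an additional share at the children's level, so there are 5 primary shares of £1,320,000. Osric takes one such share (£1,320,000).
The children's combined portion (£5,280,000) is divided into 4 shares of £1,320,000: Willa and Tariq each take £1,320,000; Oona's £1,320,000 share passes to Oona's issue; Xander's £1,320,000 share passes to Xander's issue.
Oona's share (£1,320,000) is divided into 3 shares of £440,000: Briar, Varun, and Saskia each take £440,000.
Xander's share (£1,320,000) is divided into 2 shares of £660,000: Jessamy and Linnea each take £660,000.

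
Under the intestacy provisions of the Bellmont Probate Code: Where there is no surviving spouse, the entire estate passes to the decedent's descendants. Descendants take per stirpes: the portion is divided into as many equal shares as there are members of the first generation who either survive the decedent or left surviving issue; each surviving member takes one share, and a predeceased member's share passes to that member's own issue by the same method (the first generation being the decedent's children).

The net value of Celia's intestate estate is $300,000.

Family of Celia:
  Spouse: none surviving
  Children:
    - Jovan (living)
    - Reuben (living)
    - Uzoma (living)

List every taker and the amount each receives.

Jovan: $100,000; Reuben: $100,000; Uzoma: $100,000

The entire $300,000 passes to the descendants.
That amount ($300,000) is divided into 3 shares of $100,000: Jovan, Reuben, and Uzoma each take $100,000.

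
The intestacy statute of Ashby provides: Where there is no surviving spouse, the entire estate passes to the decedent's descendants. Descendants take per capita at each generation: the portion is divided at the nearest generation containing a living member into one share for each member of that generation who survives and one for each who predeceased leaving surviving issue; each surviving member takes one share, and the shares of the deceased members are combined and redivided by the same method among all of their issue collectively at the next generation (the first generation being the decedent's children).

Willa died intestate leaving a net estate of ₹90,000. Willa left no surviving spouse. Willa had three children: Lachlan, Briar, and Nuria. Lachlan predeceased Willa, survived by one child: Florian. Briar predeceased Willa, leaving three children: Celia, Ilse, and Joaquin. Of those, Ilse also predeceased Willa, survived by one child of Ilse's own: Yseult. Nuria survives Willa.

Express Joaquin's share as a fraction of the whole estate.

The entire ₹90,000 passes to the descendants.
That amount (₹90,000) is divided at the children's generation into 3 shares of ₹30,000. Nuria takes ₹30,000. The 2 shares of the deceased (Lachlan and Briar) are combined into a pool of ₹60,000.
That pool (₹60,000) is divided at the grandchildren's generation into 4 shares of ₹15,000. Florian, Celia, and Joaquin each take ₹15,000. The remaining share for the deceased Ilse (₹15,000) is carried to the next generation.
That pool (₹15,000) passes entirely to Yseult, the sole taker at the great-grandchildren's generation.

Joaquin receives 1/6 of the estate.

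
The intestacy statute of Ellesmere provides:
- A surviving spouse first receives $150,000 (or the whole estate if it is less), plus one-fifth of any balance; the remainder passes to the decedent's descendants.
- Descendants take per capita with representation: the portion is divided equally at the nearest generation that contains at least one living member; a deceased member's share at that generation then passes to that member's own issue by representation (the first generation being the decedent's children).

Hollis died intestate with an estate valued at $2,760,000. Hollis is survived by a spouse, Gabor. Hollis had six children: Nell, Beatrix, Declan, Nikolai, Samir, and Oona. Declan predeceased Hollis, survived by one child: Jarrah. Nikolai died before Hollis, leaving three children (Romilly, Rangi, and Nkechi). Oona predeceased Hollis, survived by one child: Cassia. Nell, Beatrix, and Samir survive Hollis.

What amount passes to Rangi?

Rangi receives $116,000.

Gabor first takes $150,000, leaving a balance of $2,610,000. Gabor then takes one-fifth of the balance ($522,000), for a total of $672,000. The remaining $2,088,000 passes to the descendants.
The descendants' portion ($2,088,000) is divided into 6 shares of $348,000: Nell, Beatrix, and Samir each take $348,000; Declan's $348,000 share passes to Declan's issue; Nikolai's $348,000 share passes to Nikolai's issue; Oona's $348,000 share passes to Oona's issue.
Declan's share ($348,000) passes entirely to Jarrah.
Nikolai's share ($348,000) is divided into 3 shares of $116,000: Romilly, Rangi, and Nkechi each take $116,000.
Oona's share ($348,000) passes entirely to Cassia.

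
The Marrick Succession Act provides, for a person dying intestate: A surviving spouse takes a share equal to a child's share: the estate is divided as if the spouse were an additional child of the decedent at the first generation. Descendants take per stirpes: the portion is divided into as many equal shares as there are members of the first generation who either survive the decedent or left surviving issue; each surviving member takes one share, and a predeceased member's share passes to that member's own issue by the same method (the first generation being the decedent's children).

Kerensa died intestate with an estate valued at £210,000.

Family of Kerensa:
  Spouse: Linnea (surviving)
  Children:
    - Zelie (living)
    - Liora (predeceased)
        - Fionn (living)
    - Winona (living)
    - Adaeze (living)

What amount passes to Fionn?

Fionn receives £42,000.

The spouse counts as an additional share at the children's level, so there are 5 primary shares of £42,000. Linnea takes one such share (£42,000).
The children's combined portion (£168,000) is divided into 4 shares of £42,000: Zelie, Winona, and Adaeze each take £42,000; Liora's £42,000 share passes to Liora's issue.
Liora's share (£42,000) passes entirely to Fionn.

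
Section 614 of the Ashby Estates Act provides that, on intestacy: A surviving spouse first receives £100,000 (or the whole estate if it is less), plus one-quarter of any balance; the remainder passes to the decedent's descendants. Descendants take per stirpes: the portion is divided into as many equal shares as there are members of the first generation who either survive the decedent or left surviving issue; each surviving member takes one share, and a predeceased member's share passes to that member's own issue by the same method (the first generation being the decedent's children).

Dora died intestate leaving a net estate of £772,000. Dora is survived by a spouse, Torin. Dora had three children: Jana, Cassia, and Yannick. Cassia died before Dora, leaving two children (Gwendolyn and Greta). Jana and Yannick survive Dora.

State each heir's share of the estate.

Torin first takes £100,000, leaving a balance of £672,000. Torin then takes one-quarter of the balance (£168,000), for a total of £268,000. The remaining £504,000 passes to the descendants.
The descendants' portion (£504,000) is divided into 3 shares of £168,000: Jana and Yannick each take £168,000; Cassia's £168,000 share passes to Cassia's issue.
Cassia's share (£168,000) is divided into 2 shares of £84,000: Gwendolyn and Greta each take £84,000.

Torin: £268,000; Jana: £168,000; Gwendolyn: £84,000; Greta: £84,000; Yannick: £168,000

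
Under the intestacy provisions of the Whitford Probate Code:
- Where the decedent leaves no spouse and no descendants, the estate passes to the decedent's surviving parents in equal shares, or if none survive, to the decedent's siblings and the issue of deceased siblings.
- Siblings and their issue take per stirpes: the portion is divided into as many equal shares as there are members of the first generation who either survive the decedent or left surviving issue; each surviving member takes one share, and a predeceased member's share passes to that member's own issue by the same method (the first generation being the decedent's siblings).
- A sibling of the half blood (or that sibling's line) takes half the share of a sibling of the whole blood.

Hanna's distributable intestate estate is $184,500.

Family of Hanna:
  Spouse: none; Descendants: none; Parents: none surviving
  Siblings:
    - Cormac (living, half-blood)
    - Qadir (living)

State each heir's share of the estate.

The entire $184,500 passes to the siblings and their issue.
Counting each half-blood sibling's line as half a unit, there are 3/2 units in $184,500, so one unit is $123,000. Whole-blood lines (Qadir) take $123,000 each; half-blood lines (Cormac) take $61,500 each.

Cormac: $61,500; Qadir: $123,000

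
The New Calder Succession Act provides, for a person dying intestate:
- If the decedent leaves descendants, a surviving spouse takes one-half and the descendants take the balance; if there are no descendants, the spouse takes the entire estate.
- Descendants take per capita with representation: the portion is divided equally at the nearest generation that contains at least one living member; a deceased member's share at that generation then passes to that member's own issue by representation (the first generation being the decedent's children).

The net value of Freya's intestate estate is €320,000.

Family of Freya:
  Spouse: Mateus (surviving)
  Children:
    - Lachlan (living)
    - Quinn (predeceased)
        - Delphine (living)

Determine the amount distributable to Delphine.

Mateus takes one-half of €320,000 = €160,000. The remaining €160,000 passes to the descendants.
The descendants' portion (€160,000) is divided into 2 shares of €80,000: Lachlan takes €80,000; Quinn's €80,000 share passes to Quinn's issue.
Quinn's share (€80,000) passes entirely to Delphine.

Delphine receives €80,000.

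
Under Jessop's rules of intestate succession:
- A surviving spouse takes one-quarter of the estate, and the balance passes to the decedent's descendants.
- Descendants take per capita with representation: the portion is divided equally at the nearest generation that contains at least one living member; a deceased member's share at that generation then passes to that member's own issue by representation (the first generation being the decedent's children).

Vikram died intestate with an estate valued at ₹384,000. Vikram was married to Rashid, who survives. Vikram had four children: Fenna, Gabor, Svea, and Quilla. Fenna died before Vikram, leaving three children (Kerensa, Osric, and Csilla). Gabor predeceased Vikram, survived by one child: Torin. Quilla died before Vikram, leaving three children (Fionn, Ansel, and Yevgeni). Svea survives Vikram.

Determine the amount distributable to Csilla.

Csilla receives ₹24,000.

Rashid takes one-quarter of ₹384,000 = ₹96,000. The remaining ₹288,000 passes to the descendants.
The descendants' portion (₹288,000) is divided into 4 shares of ₹72,000: Svea takes ₹72,000; Fenna's ₹72,000 share passes to Fenna's issue; Gabor's ₹72,000 share passes to Gabor's issue; Quilla's ₹72,000 share passes to Quilla's issue.
Fenna's share (₹72,000) is divided into 3 shares of ₹24,000: Kerensa, Osric, and Csilla each take ₹24,000.
Gabor's share (₹72,000) passes entirely to Torin.
Quilla's share (₹72,000) is divided into 3 shares of ₹24,000: Fionn, Ansel, and Yevgeni each take ₹24,000.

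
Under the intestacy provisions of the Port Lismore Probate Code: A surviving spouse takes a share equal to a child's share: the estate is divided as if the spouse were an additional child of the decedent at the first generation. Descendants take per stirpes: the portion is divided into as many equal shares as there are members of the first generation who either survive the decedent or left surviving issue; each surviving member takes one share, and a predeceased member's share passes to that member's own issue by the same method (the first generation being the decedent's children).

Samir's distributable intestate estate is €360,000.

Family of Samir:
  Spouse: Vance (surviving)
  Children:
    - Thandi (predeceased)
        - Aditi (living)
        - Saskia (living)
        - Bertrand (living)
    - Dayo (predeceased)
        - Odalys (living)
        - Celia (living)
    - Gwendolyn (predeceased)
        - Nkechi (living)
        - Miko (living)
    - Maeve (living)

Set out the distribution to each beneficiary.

Vance: €72,000; Aditi: €24,000; Saskia: €24,000; Bertrand: €24,000; Odalys: €36,000; Celia: €36,000; Nkechi: €36,000; Miko: €36,000; Maeve: €72,000

The spouse counts as an additional share at the children's level, so there are 5 primary shares of €72,000. Vance takes one such share (€72,000).
The children's combined portion (€288,000) is divided into 4 shares of €72,000: Maeve takes €72,000; Thandi's €72,000 share passes to Thandi's issue; Dayo's €72,000 share passes to Dayo's issue; Gwendolyn's €72,000 share passes to Gwendolyn's issue.
Thandi's share (€72,000) is divided into 3 shares of €24,000: Aditi, Saskia, and Bertrand each take €24,000.
Dayo's share (€72,000) is divided into 2 shares of €36,000: Odalys and Celia each take €36,000.
Gwendolyn's share (€72,000) is divided into 2 shares of €36,000: Nkechi and Miko each take €36,000.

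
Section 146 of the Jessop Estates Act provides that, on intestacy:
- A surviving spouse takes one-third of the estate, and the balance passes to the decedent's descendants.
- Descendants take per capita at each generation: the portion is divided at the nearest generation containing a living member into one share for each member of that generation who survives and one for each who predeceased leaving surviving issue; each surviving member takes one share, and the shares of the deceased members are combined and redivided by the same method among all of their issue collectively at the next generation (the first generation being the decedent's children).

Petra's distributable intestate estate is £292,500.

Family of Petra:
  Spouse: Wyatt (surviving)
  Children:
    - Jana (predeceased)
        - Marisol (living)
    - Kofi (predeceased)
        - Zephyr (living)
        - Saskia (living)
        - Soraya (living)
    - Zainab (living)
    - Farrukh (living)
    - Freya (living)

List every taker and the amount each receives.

Wyatt: £97,500; Marisol: £19,500; Zephyr: £19,500; Saskia: £19,500; Soraya: £19,500; Zainab: £39,000; Farrukh: £39,000; Freya: £39,000

Wyatt takes one-third of £292,500 = £97,500. The remaining £195,000 passes to the descendants.
The descendants' portion (£195,000) is divided at the children's generation into 5 shares of £39,000. Zainab, Farrukh, and Freya each take £39,000. The 2 shares of the deceased (Jana and Kofi) are combined into a pool of £78,000.
That pool (£78,000) is divided at the grandchildren's generation equally among Marisol, Zephyr, Saskia, and Soraya: £19,500 each.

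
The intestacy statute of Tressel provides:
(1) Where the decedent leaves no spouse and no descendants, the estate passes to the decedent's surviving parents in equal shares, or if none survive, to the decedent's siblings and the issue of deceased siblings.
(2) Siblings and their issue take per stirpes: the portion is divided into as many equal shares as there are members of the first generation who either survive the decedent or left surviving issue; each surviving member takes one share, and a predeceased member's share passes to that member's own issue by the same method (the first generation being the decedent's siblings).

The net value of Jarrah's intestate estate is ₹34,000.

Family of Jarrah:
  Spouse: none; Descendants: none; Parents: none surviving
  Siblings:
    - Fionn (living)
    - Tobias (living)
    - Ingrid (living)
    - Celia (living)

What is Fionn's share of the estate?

The entire ₹34,000 passes to the siblings and their issue.
That amount (₹34,000) is divided into 4 shares of ₹8,500: Fionn, Tobias, Ingrid, and Celia each take ₹8,500.

Fionn receives ₹8,500.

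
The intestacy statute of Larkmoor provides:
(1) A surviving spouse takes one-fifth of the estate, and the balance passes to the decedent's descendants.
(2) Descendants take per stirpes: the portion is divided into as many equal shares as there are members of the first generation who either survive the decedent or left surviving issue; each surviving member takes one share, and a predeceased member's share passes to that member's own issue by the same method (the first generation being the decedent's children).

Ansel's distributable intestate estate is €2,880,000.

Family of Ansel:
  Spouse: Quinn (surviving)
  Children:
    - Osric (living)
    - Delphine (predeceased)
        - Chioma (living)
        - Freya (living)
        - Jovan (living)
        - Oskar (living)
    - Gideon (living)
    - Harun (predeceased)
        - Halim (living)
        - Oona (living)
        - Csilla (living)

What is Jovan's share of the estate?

Jovan receives €144,000.

Quinn takes one-fifth of €2,880,000 = €576,000. The remaining €2,304,000 passes to the descendants.
The descendants' portion (€2,304,000) is divided into 4 shares of €576,000: Osric and Gideon each take €576,000; Delphine's €576,000 share passes to Delphine's issue; Harun's €576,000 share passes to Harun's issue.
Delphine's share (€576,000) is divided into 4 shares of €144,000: Chioma, Freya, Jovan, and Oskar each take €144,000.
Harun's share (€576,000) is divided into 3 shares of €192,000: Halim, Oona, and Csilla each take €192,000.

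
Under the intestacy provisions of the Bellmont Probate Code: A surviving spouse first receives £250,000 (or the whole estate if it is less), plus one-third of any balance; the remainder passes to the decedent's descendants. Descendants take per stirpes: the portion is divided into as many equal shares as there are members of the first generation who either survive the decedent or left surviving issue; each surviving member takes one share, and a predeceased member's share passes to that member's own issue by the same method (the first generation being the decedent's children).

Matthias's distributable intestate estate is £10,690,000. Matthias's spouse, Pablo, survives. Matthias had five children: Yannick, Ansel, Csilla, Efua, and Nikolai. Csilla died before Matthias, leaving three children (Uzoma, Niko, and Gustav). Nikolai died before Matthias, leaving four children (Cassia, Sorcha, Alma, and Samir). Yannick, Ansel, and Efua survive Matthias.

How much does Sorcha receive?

Sorcha receives £348,000.

Pablo first takes £250,000, leaving a balance of £10,440,000. Pablo then takes one-third of the balance (£3,480,000), for a total of £3,730,000. The remaining £6,960,000 passes to the descendants.
The descendants' portion (£6,960,000) is divided into 5 shares of £1,392,000: Yannick, Ansel, and Efua each take £1,392,000; Csilla's £1,392,000 share passes to Csilla's issue; Nikolai's £1,392,000 share passes to Nikolai's issue.
Csilla's share (£1,392,000) is divided into 3 shares of £464,000: Uzoma, Niko, and Gustav each take £464,000.
Nikolai's share (£1,392,000) is divided into 4 shares of £348,000: Cassia, Sorcha, Alma, and Samir each take £348,000.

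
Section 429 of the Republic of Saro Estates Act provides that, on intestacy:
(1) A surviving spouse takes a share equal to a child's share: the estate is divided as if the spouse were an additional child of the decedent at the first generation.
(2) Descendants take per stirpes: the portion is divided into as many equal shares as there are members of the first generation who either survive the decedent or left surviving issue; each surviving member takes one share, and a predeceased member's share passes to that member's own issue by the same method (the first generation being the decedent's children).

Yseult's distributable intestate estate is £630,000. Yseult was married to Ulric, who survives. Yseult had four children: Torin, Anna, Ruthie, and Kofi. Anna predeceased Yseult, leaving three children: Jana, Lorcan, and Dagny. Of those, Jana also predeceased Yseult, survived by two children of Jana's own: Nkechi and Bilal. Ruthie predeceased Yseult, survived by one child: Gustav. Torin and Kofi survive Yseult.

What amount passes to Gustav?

Gustav receives £126,000.

The spouse counts as an additional share at the children's level, so there are 5 primary shares of £126,000. Ulric takes one such share (£126,000).
The children's combined portion (£504,000) is divided into 4 shares of £126,000: Torin and Kofi each take £126,000; Anna's £126,000 share passes to Anna's issue; Ruthie's £126,000 share passes to Ruthie's issue.
Anna's share (£126,000) is divided into 3 shares of £42,000: Lorcan and Dagny each take £42,000; Jana's £42,000 share passes to Jana's issue.
Jana's share (£42,000) is divided into 2 shares of £21,000: Nkechi and Bilal each take £21,000.
Ruthie's share (£126,000) passes entirely to Gustav.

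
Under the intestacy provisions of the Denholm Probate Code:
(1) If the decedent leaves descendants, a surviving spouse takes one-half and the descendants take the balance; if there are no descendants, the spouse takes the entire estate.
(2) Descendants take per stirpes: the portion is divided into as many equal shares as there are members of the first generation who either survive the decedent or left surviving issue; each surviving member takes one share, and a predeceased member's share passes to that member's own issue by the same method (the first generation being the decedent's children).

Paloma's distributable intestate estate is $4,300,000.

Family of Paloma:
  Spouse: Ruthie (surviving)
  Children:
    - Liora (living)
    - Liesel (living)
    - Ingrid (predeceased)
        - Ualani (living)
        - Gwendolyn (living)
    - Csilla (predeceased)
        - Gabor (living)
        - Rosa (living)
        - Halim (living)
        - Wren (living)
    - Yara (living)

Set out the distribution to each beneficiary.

Ruthie: $2,150,000; Liora: $430,000; Liesel: $430,000; Ualani: $215,000; Gwendolyn: $215,000; Gabor: $107,500; Rosa: $107,500; Halim: $107,500; Wren: $107,500; Yara: $430,000

Ruthie takes one-half of $4,300,000 = $2,150,000. The remaining $2,150,000 passes to the descendants.
The descendants' portion ($2,150,000) is divided into 5 shares of $430,000: Liora, Liesel, and Yara each take $430,000; Ingrid's $430,000 share passes to Ingrid's issue; Csilla's $430,000 share passes to Csilla's issue.
Ingrid's share ($430,000) is divided into 2 shares of $215,000: Ualani and Gwendolyn each take $215,000.
Csilla's share ($430,000) is divided into 4 shares of $107,500: Gabor, Rosa, Halim, and Wren each take $107,500.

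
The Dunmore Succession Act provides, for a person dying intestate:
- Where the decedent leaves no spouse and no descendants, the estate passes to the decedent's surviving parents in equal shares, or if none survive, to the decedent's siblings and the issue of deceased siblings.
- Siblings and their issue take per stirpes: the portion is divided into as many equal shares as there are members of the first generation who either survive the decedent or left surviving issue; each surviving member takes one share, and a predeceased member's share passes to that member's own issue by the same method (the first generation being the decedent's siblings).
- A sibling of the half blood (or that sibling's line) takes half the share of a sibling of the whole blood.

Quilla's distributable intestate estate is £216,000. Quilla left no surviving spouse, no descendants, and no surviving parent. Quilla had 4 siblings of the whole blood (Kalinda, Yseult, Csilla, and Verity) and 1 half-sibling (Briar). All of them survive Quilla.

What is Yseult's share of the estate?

Yseult receives £48,000.

The entire £216,000 passes to the siblings and their issue.
Counting each half-blood sibling's line as half a unit, there are 9/2 units in £216,000, so one unit is £48,000. Whole-blood lines (Kalinda, Yseult, Csilla, and Verity) take £48,000 each; half-blood lines (Briar) take £24,000 each.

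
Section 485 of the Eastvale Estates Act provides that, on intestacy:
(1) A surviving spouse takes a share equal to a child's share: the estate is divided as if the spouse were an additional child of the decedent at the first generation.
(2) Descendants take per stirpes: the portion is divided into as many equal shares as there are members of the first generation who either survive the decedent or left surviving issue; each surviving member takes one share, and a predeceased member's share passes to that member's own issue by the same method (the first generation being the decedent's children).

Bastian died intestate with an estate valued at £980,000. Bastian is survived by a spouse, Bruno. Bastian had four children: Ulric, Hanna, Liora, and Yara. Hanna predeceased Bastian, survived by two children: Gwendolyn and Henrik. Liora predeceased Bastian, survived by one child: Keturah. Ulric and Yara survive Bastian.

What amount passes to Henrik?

The spouse counts as an additional share at the children's level, so there are 5 primary shares of £196,000. Bruno takes one such share (£196,000).
The children's combined portion (£784,000) is divided into 4 shares of £196,000: Ulric and Yara each take £196,000; Hanna's £196,000 share passes to Hanna's issue; Liora's £196,000 share passes to Liora's issue.
Hanna's share (£196,000) is divided into 2 shares of £98,000: Gwendolyn and Henrik each take £98,000.
Liora's share (£196,000) passes entirely to Keturah.

Henrik receives £98,000.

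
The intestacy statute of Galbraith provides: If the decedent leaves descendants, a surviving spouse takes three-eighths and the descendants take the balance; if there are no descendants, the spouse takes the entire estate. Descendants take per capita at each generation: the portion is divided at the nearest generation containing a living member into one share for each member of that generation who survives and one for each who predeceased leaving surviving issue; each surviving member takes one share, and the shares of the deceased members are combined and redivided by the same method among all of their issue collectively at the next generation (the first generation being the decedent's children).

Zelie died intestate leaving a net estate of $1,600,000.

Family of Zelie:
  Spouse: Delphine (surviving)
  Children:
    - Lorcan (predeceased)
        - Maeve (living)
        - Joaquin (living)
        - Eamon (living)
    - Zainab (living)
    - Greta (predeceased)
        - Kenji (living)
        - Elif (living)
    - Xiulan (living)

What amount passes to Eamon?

Eamon receives $100,000.

Delphine takes three-eighths of $1,600,000 = $600,000. The remaining $1,000,000 passes to the descendants.
The descendants' portion ($1,000,000) is divided at the children's generation into 4 shares of $250,000. Zainab and Xiulan each take $250,000. The 2 shares of the deceased (Lorcan and Greta) are combined into a pool of $500,000.
That pool ($500,000) is divided at the grandchildren's generation equally among Maeve, Joaquin, Eamon, Kenji, and Elif: $100,000 each.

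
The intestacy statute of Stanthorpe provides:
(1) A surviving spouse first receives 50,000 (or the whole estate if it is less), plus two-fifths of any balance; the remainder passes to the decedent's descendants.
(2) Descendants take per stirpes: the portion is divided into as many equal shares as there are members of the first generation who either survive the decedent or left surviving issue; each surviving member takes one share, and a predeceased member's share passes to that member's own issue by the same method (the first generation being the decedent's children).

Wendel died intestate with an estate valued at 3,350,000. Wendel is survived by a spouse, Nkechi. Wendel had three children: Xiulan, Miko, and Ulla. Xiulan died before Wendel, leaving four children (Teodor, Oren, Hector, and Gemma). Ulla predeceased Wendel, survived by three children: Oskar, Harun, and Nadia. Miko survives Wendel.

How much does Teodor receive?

Nkechi first takes 50,000, leaving a balance of 3,300,000. Nkechi then takes two-fifths of the balance (1,320,000), for a total of 1,370,000. The remaining 1,980,000 passes to the descendants.
The descendants' portion (1,980,000) is divided into 3 shares of 660,000: Miko takes 660,000; Xiulan's 660,000 share passes to Xiulan's issue; Ulla's 660,000 share passes to Ulla's issue.
Xiulan's share (660,000) is divided into 4 shares of 165,000: Teodor, Oren, Hector, and Gemma each take 165,000.
Ulla's share (660,000) is divided into 3 shares of 220,000: Oskar, Harun, and Nadia each take 220,000.

Teodor receives 165,000.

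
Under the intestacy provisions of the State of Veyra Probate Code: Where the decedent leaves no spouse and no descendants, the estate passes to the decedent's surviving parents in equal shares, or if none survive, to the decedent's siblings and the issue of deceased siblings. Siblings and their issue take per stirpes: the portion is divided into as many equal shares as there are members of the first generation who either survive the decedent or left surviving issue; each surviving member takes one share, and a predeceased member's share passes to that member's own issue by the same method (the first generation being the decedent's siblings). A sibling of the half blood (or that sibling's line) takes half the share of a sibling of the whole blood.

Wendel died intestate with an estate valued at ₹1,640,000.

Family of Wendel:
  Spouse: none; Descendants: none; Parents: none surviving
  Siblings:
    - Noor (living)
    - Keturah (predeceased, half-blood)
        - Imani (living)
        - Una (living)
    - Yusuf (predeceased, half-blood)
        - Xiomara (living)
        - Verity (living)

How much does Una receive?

Una receives ₹205,000.

The entire ₹1,640,000 passes to the siblings and their issue.
Counting each half-blood sibling's line as half a unit, there are 2 units in ₹1,640,000, so one unit is ₹820,000. Whole-blood lines (Noor) take ₹820,000 each; half-blood lines (Keturah and Yusuf) take ₹410,000 each.
Keturah's share (₹410,000) is divided into 2 shares of ₹205,000: Imani and Una each take ₹205,000.
Yusuf's share (₹410,000) is divided into 2 shares of ₹205,000: Xiomara and Verity each take ₹205,000.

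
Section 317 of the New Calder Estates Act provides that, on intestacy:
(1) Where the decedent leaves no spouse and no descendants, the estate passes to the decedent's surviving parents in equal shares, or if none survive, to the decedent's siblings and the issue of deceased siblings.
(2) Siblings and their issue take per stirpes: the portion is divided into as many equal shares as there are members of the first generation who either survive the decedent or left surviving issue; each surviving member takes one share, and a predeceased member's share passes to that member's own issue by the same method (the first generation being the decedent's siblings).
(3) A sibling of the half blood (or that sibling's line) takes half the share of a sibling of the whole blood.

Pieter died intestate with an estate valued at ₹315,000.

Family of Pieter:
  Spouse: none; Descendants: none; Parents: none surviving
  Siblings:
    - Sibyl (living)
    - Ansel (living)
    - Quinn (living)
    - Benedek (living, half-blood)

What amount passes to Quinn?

The entire ₹315,000 passes to the siblings and their issue.
Counting each half-blood sibling's line as half a unit, there are 7/2 units in ₹315,000, so one unit is ₹90,000. Whole-blood lines (Sibyl, Ansel, and Quinn) take ₹90,000 each; half-blood lines (Benedek) take ₹45,000 each.

Quinn receives ₹90,000.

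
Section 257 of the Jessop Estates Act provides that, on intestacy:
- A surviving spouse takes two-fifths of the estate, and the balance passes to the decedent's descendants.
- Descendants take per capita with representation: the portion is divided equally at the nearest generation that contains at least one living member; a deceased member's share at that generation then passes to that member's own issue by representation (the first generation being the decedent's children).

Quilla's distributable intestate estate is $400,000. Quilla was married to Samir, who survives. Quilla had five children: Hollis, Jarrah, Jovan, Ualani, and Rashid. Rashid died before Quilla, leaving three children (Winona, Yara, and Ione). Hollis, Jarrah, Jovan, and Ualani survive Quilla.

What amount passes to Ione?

Ione receives $16,000.

Samir takes two-fifths of $400,000 = $160,000. The remaining $240,000 passes to the descendants.
The descendants' portion ($240,000) is divided into 5 shares of $48,000: Hollis, Jarrah, Jovan, and Ualani each take $48,000; Rashid's $48,000 share passes to Rashid's issue.
Rashid's share ($48,000) is divided into 3 shares of $16,000: Winona, Yara, and Ione each take $16,000.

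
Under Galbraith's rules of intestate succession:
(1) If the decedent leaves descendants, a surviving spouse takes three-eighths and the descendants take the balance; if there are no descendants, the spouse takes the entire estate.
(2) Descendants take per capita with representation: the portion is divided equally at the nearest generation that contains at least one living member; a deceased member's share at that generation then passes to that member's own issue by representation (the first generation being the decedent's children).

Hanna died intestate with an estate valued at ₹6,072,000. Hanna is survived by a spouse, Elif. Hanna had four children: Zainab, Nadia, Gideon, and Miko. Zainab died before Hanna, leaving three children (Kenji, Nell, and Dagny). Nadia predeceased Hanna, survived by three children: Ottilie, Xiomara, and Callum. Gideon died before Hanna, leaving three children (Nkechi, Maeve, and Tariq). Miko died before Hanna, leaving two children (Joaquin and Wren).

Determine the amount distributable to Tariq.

Elif takes three-eighths of ₹6,072,000 = ₹2,277,000. The remaining ₹3,795,000 passes to the descendants.
No child survives, so the initial division is made at the grandchildren's generation.
The descendants' portion (₹3,795,000) is divided into 11 shares of ₹345,000: Kenji, Nell, Dagny, Ottilie, Xiomara, Callum, Nkechi, Maeve, Tariq, Joaquin, and Wren each take ₹345,000.

Tariq receives ₹345,000.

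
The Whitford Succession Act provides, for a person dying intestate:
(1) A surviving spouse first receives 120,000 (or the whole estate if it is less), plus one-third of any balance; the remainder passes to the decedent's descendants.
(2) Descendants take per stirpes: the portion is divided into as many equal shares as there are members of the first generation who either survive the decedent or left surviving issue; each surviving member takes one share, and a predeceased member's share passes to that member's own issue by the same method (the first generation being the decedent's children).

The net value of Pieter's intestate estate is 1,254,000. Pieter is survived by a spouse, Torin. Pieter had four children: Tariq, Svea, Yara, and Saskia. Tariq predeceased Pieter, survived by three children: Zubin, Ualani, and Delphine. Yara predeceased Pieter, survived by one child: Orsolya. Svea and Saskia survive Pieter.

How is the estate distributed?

Torin first takes 120,000, leaving a balance of 1,134,000. Torin then takes one-third of the balance (378,000), for a total of 498,000. The remaining 756,000 passes to the descendants.
The descendants' portion (756,000) is divided into 4 shares of 189,000: Svea and Saskia each take 189,000; Tariq's 189,000 share passes to Tariq's issue; Yara's 189,000 share passes to Yara's issue.
Tariq's share (189,000) is divided into 3 shares of 63,000: Zubin, Ualani, and Delphine each take 63,000.
Yara's share (189,000) passes entirely to Orsolya.

Torin: 498,000; Zubin: 63,000; Ualani: 63,000; Delphine: 63,000; Svea: 189,000; Orsolya: 189,000; Saskia: 189,000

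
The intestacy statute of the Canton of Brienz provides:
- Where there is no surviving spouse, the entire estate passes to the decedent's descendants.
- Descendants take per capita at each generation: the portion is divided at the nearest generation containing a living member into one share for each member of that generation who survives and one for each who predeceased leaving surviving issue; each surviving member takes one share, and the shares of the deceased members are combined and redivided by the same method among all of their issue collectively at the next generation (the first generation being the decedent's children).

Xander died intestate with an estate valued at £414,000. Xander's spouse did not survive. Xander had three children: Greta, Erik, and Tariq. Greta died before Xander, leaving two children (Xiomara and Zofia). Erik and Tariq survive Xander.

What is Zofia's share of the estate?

Zofia receives £69,000.

The entire £414,000 passes to the descendants.
That amount (£414,000) is divided at the children's generation into 3 shares of £138,000. Erik and Tariq each take £138,000. The remaining share for the deceased Greta (£138,000) is carried to the next generation.
That pool (£138,000) is divided at the grandchildren's generation equally among Xiomara and Zofia: £69,000 each.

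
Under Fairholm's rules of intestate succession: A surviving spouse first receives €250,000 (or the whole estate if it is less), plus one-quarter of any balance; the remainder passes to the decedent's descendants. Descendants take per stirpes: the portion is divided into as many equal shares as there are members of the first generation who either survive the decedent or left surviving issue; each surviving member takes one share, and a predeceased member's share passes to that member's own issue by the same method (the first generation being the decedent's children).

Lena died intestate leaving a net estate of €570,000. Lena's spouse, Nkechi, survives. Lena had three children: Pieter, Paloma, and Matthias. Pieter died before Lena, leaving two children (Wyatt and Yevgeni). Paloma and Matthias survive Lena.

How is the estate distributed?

Nkechi: €330,000; Wyatt: €40,000; Yevgeni: €40,000; Paloma: €80,000; Matthias: €80,000

Nkechi first takes €250,000, leaving a balance of €320,000. Nkechi then takes one-quarter of the balance (€80,000), for a total of €330,000. The remaining €240,000 passes to the descendants.
The descendants' portion (€240,000) is divided into 3 shares of €80,000: Paloma and Matthias each take €80,000; Pieter's €80,000 share passes to Pieter's issue.
Pieter's share (€80,000) is divided into 2 shares of €40,000: Wyatt and Yevgeni each take €40,000.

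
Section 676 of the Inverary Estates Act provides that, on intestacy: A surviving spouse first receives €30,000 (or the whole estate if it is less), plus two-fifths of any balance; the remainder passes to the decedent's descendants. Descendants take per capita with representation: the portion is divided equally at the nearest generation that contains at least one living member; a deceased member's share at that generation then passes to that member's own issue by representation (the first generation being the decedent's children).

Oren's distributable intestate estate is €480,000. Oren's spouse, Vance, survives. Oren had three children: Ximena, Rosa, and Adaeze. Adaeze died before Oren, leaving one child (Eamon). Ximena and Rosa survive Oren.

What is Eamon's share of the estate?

Vance first takes €30,000, leaving a balance of €450,000. Vance then takes two-fifths of the balance (€180,000), for a total of €210,000. The remaining €270,000 passes to the descendants.
The descendants' portion (€270,000) is divided into 3 shares of €90,000: Ximena and Rosa each take €90,000; Adaeze's €90,000 share passes to Adaeze's issue.
Adaeze's share (€90,000) passes entirely to Eamon.

Eamon receives €90,000.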